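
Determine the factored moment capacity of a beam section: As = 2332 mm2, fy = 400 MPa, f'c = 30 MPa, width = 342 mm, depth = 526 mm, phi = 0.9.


a = As * fy / (0.85 * f'c * b)
= 2332 * 400 / (0.85 * 30 * 342)
= 106.9602 mm
Mn = As * fy * (d - a/2) / 10^6
= 440.7666 kN-m
phi*Mn = 0.9 * 440.7666 = 396.69 kN-m

396.69


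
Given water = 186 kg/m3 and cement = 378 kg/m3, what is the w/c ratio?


w/c = water / cement
w/c = 186 / 378 = 0.492

0.492


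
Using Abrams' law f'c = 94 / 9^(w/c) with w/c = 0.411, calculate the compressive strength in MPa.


f'c = 94 / 9^0.411
= 94 / 2.467
= 38.1 MPa

38.1


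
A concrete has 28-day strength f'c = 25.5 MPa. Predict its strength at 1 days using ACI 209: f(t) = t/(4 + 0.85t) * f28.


f(1) = 1 / (4 + 0.85 * 1) * 25.5
= 1 / 4.85 * 25.5
= 5.26 MPa

5.26


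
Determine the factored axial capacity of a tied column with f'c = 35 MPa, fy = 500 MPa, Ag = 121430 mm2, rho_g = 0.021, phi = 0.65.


Ast = rho * Ag = 0.021 * 121430 = 2550.03 mm2
phi*Pn = 0.65 * 0.80 * (0.85 * 35 * (121430 - 2550.03) + 500 * 2550.03) / 1000
= 2502.08 kN

2502.08


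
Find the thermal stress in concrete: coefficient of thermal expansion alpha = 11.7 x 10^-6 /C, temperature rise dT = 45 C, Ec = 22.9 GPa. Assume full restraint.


sigma = alpha * dT * Ec
= 11.7e-6 * 45 * 22.9 * 1000
= 12.057 MPa

12.057


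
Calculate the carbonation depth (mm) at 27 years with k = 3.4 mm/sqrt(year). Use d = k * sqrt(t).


depth = k * sqrt(t)
= 3.4 * sqrt(27)
= 17.67 mm

17.67


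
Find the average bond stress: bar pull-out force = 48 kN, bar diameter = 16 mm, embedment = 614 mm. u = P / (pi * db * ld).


u = P / (pi * db * ld)
= 48 * 1000 / (pi * 16 * 614)
= 1.555 MPa

1.555


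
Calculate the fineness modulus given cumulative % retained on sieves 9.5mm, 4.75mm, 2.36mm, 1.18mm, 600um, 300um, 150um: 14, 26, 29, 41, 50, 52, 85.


FM = sum(cumulative % retained) / 100
= 297 / 100
= 2.97

2.97


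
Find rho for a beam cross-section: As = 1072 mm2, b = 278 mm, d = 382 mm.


rho = As / (b * d)
= 1072 / (278 * 382)
= 0.0101

0.0101


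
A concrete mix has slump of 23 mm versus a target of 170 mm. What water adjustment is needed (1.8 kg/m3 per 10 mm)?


Difference = 170 - 23 = 147 mm
Water adjustment = 147 * 1.8 / 10 = 26.5 kg/m3

26.5


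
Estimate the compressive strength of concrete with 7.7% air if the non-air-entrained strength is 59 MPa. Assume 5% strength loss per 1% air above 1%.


Strength loss = (7.7 - 1) * 5 = 33.5%
f'c = 59 * (1 - 33.5/100)
= 39.23 MPa

39.23


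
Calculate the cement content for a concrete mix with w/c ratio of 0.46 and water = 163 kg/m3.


Cement = water / (w/c)
= 163 / 0.46
= 354.3 kg/m3

354.3


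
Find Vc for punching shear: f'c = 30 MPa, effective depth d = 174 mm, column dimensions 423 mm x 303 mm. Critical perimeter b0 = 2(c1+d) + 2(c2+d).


b0 = 2*(423 + 174) + 2*(303 + 174) = 2148 mm
Vc = 0.33 * sqrt(30) * 2148 * 174 / 1000
= 675.55 kN

675.55


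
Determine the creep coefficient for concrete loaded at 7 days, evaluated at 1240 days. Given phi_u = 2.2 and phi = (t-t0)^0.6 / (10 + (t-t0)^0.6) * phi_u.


dt = 1240 - 7 = 1233
phi = 1233^0.6 / (10 + 1233^0.6) * 2.2
= 1.93

1.93


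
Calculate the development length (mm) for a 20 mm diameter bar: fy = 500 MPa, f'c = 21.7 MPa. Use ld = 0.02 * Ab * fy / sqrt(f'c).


Ab = pi * 20^2 / 4 = 314.159 mm2
ld = 0.02 * 314.159 * 500 / sqrt(21.7)
= 674.4 mm

674.4


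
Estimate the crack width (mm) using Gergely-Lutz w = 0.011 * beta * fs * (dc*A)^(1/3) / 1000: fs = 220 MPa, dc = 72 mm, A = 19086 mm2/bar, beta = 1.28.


w = 0.011 * beta * fs * (dc * A)^(1/3) / 1000
= 0.011 * 1.28 * 220 * (72 * 19086)^(1/3) / 1000
= 0.344 mm

0.344


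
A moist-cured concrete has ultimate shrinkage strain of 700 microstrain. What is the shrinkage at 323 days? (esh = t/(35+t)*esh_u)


esh(323) = 323 / (35 + 323) * 700
= 323 / 358 * 700
= 631.6 microstrain

631.6


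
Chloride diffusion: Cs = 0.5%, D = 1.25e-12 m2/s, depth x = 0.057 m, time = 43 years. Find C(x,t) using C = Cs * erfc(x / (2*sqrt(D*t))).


t_seconds = 43 * 365.25 * 24 * 3600 = 1356976800.0 s
arg = 0.057 / (2 * sqrt(1.25e-12 * 1356976800.0))
= 0.692
erfc(0.692) = 0.3278
C = 0.5 * 0.3278 = 0.1639%

0.1639


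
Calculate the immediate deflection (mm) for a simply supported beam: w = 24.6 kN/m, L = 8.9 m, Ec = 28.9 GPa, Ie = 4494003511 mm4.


Convert: L = 8.9 m = 8900 mm, Ec = 28.9 GPa = 28900 MPa
delta = 5 * 24.6 * 8900^4 / (384 * 28900 * 4494003511)
= 15.47 mm

15.47


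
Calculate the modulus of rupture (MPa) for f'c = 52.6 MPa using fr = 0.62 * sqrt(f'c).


fr = 0.62 * sqrt(52.6)
= 4.497 MPa

4.497


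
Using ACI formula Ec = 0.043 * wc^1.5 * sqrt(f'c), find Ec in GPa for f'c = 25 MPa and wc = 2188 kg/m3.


Ec = 0.043 * 2188^1.5 * sqrt(25) / 1000
= 22.0 GPa

22.0


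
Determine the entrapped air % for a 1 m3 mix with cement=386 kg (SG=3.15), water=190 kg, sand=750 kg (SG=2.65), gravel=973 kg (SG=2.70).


Vol cement = 386 / (3.15 * 1000) = 0.12254 m3
Vol water = 190 / 1000 = 0.19 m3
Vol sand = 750 / (2.65 * 1000) = 0.283019 m3
Vol gravel = 973 / (2.70 * 1000) = 0.36037 m3
Total solid + water volume = 0.955929 m3
Air = (1 - 0.955929) * 100 = 4.41%

4.41


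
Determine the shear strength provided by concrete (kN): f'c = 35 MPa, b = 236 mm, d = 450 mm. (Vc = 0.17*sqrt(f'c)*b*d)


Vc = 0.17 * sqrt(35) * 236 * 450 / 1000
= 106.81 kN

106.81


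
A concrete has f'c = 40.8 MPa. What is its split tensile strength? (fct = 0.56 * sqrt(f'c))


fct = 0.56 * sqrt(40.8)
= 0.56 * 6.387
= 3.577 MPa

3.577


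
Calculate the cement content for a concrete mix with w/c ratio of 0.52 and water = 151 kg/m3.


Cement = water / (w/c)
= 151 / 0.52
= 290.4 kg/m3

290.4


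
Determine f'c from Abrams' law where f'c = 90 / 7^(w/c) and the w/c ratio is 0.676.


f'c = 90 / 7^0.676
= 90 / 3.726
= 24.15 MPa

24.15


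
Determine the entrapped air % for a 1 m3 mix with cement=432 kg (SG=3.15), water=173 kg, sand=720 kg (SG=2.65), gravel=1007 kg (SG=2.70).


Vol cement = 432 / (3.15 * 1000) = 0.137143 m3
Vol water = 173 / 1000 = 0.173 m3
Vol sand = 720 / (2.65 * 1000) = 0.271698 m3
Vol gravel = 1007 / (2.70 * 1000) = 0.372963 m3
Total solid + water volume = 0.954804 m3
Air = (1 - 0.954804) * 100 = 4.52%

4.52


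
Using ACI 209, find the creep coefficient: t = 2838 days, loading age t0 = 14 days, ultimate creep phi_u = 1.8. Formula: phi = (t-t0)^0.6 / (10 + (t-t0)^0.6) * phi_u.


dt = 2838 - 14 = 2824
phi = 2824^0.6 / (10 + 2824^0.6) * 1.8
= 1.659

1.659


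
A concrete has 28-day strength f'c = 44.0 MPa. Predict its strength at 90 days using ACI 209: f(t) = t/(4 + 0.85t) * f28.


f(90) = 90 / (4 + 0.85 * 90) * 44.0
= 90 / 80.5 * 44.0
= 49.19 MPa

49.19


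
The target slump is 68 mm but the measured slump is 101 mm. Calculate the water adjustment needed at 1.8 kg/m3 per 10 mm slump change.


Difference = 68 - 101 = -33 mm
Water adjustment = -33 * 1.8 / 10 = -5.9 kg/m3

-5.9


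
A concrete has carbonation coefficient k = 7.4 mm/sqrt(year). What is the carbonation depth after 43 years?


depth = k * sqrt(t)
= 7.4 * sqrt(43)
= 48.53 mm

48.53


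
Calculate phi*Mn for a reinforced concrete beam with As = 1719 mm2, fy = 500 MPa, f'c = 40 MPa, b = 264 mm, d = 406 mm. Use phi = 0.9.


a = As * fy / (0.85 * f'c * b)
= 1719 * 500 / (0.85 * 40 * 264)
= 95.7553 mm
Mn = As * fy * (d - a/2) / 10^6
= 307.8061 kN-m
phi*Mn = 0.9 * 307.8061 = 277.03 kN-m

277.03


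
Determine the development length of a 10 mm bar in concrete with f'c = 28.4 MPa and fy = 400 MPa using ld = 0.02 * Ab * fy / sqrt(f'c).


Ab = pi * 10^2 / 4 = 78.54 mm2
ld = 0.02 * 78.54 * 400 / sqrt(28.4)
= 117.9 mm

117.9


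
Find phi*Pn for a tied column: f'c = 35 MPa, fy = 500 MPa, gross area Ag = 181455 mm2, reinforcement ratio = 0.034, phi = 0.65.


Ast = rho * Ag = 0.034 * 181455 = 6169.47 mm2
phi*Pn = 0.65 * 0.80 * (0.85 * 35 * (181455 - 6169.47) + 500 * 6169.47) / 1000
= 4315.73 kN

4315.73


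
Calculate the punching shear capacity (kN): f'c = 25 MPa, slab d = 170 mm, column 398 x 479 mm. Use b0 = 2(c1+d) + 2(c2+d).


b0 = 2*(398 + 170) + 2*(479 + 170) = 2434 mm
Vc = 0.33 * sqrt(25) * 2434 * 170 / 1000
= 682.74 kN

682.74


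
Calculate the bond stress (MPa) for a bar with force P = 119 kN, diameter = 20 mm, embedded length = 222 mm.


u = P / (pi * db * ld)
= 119 * 1000 / (pi * 20 * 222)
= 8.531 MPa

8.531


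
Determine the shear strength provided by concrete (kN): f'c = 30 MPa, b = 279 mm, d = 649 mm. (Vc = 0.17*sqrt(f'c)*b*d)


Vc = 0.17 * sqrt(30) * 279 * 649 / 1000
= 168.6 kN

168.6


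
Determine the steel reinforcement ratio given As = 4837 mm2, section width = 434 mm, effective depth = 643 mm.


rho = As / (b * d)
= 4837 / (434 * 643)
= 0.0173

0.0173


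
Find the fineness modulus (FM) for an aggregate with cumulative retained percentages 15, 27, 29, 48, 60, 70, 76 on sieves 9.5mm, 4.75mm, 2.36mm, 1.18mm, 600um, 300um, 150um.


FM = sum(cumulative % retained) / 100
= 325 / 100
= 3.25

3.25


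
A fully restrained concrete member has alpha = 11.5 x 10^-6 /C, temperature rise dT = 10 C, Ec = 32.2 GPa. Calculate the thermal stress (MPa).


sigma = alpha * dT * Ec
= 11.5e-6 * 10 * 32.2 * 1000
= 3.703 MPa

3.703


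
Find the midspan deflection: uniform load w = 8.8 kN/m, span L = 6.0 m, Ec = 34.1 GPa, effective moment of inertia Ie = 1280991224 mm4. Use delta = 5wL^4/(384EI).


Convert: L = 6.0 m = 6000 mm, Ec = 34.1 GPa = 34100 MPa
delta = 5 * 8.8 * 6000^4 / (384 * 34100 * 1280991224)
= 3.4 mm

3.4


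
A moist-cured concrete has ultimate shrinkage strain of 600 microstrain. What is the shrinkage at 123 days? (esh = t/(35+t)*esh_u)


esh(123) = 123 / (35 + 123) * 600
= 123 / 158 * 600
= 467.1 microstrain

467.1


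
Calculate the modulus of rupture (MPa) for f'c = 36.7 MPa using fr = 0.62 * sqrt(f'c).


fr = 0.62 * sqrt(36.7)
= 3.756 MPa

3.756


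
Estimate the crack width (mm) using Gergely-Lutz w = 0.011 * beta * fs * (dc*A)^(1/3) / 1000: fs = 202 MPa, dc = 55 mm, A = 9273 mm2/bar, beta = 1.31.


w = 0.011 * beta * fs * (dc * A)^(1/3) / 1000
= 0.011 * 1.31 * 202 * (55 * 9273)^(1/3) / 1000
= 0.233 mm

0.233


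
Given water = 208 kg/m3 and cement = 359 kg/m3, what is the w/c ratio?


w/c = water / cement
w/c = 208 / 359 = 0.579

0.579


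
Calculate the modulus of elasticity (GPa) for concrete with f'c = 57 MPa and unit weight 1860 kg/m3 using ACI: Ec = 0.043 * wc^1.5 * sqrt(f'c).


Ec = 0.043 * 1860^1.5 * sqrt(57) / 1000
= 26.04 GPa

26.04


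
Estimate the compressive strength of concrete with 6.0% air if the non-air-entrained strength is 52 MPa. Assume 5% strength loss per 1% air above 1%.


Strength loss = (6.0 - 1) * 5 = 25.0%
f'c = 52 * (1 - 25.0/100)
= 39.0 MPa

39.0


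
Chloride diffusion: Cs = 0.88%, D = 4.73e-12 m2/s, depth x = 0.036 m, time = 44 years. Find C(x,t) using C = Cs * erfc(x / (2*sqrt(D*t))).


t_seconds = 44 * 365.25 * 24 * 3600 = 1388534400.0 s
arg = 0.036 / (2 * sqrt(4.73e-12 * 1388534400.0))
= 0.2221
erfc(0.2221) = 0.7534
C = 0.88 * 0.7534 = 0.663%

0.663


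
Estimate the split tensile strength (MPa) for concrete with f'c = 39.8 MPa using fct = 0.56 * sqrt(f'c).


fct = 0.56 * sqrt(39.8)
= 0.56 * 6.309
= 3.533 MPa

3.533


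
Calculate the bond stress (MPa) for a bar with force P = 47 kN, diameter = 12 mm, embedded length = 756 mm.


u = P / (pi * db * ld)
= 47 * 1000 / (pi * 12 * 756)
= 1.649 MPa

1.649


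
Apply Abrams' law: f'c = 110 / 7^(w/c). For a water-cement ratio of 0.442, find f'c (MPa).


f'c = 110 / 7^0.442
= 110 / 2.363
= 46.54 MPa

46.54


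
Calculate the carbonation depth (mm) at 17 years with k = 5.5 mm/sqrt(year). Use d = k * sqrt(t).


depth = k * sqrt(t)
= 5.5 * sqrt(17)
= 22.68 mm

22.68


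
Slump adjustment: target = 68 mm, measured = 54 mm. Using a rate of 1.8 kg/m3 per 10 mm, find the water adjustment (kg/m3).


Difference = 68 - 54 = 14 mm
Water adjustment = 14 * 1.8 / 10 = 2.5 kg/m3

2.5


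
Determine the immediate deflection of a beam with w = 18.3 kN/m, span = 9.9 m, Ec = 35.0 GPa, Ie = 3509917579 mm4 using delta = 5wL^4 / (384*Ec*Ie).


Convert: L = 9.9 m = 9900 mm, Ec = 35.0 GPa = 35000 MPa
delta = 5 * 18.3 * 9900^4 / (384 * 35000 * 3509917579)
= 18.63 mm

18.63


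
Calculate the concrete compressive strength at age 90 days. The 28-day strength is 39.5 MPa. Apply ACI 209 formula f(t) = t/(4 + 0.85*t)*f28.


f(90) = 90 / (4 + 0.85 * 90) * 39.5
= 90 / 80.5 * 39.5
= 44.16 MPa

44.16


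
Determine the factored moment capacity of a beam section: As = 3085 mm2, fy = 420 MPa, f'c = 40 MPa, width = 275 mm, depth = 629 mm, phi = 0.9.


a = As * fy / (0.85 * f'c * b)
= 3085 * 420 / (0.85 * 40 * 275)
= 138.5775 mm
Mn = As * fy * (d - a/2) / 10^6
= 725.2178 kN-m
phi*Mn = 0.9 * 725.2178 = 652.7 kN-m

652.7


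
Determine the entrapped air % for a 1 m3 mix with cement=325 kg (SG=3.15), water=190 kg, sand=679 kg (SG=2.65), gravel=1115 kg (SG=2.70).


Vol cement = 325 / (3.15 * 1000) = 0.103175 m3
Vol water = 190 / 1000 = 0.19 m3
Vol sand = 679 / (2.65 * 1000) = 0.256226 m3
Vol gravel = 1115 / (2.70 * 1000) = 0.412963 m3
Total solid + water volume = 0.962364 m3
Air = (1 - 0.962364) * 100 = 3.76%

3.76


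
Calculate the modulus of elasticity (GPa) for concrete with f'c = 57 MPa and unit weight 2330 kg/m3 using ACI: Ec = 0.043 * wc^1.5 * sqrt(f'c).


Ec = 0.043 * 2330^1.5 * sqrt(57) / 1000
= 36.51 GPa

36.51


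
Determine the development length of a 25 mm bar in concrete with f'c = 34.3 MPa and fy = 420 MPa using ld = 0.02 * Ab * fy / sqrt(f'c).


Ab = pi * 25^2 / 4 = 490.874 mm2
ld = 0.02 * 490.874 * 420 / sqrt(34.3)
= 704.0 mm

704.0


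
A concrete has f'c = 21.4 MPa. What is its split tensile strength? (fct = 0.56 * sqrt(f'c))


fct = 0.56 * sqrt(21.4)
= 0.56 * 4.626
= 2.591 MPa

2.591


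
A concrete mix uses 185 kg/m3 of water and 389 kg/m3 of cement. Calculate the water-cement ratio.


w/c = water / cement
w/c = 185 / 389 = 0.476

0.476


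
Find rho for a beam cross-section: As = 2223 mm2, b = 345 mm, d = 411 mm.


rho = As / (b * d)
= 2223 / (345 * 411)
= 0.0157

0.0157


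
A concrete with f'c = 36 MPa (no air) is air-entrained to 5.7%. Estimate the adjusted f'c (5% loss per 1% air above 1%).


Strength loss = (5.7 - 1) * 5 = 23.5%
f'c = 36 * (1 - 23.5/100)
= 27.54 MPa

27.54


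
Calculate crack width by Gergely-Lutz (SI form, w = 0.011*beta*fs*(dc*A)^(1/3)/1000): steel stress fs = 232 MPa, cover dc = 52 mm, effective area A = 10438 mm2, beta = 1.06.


w = 0.011 * beta * fs * (dc * A)^(1/3) / 1000
= 0.011 * 1.06 * 232 * (52 * 10438)^(1/3) / 1000
= 0.221 mm

0.221


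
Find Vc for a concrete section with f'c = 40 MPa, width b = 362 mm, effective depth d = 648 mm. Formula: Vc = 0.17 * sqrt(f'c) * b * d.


Vc = 0.17 * sqrt(40) * 362 * 648 / 1000
= 252.21 kN

252.21


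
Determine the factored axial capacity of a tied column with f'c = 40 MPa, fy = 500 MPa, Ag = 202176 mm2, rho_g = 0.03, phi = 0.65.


Ast = rho * Ag = 0.03 * 202176 = 6065.28 mm2
phi*Pn = 0.65 * 0.80 * (0.85 * 40 * (202176 - 6065.28) + 500 * 6065.28) / 1000
= 5044.21 kN

5044.21


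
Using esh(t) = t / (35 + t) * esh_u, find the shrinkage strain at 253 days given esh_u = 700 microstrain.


esh(253) = 253 / (35 + 253) * 700
= 253 / 288 * 700
= 614.9 microstrain

614.9


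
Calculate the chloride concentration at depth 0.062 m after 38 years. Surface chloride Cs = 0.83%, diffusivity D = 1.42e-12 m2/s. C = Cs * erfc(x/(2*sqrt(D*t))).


t_seconds = 38 * 365.25 * 24 * 3600 = 1199188800.0 s
arg = 0.062 / (2 * sqrt(1.42e-12 * 1199188800.0))
= 0.7512
erfc(0.7512) = 0.2881
C = 0.83 * 0.2881 = 0.2391%

0.2391


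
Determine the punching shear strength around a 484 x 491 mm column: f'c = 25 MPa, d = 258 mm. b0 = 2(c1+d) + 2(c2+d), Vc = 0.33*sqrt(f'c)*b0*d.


b0 = 2*(484 + 258) + 2*(491 + 258) = 2982 mm
Vc = 0.33 * sqrt(25) * 2982 * 258 / 1000
= 1269.44 kN

1269.44


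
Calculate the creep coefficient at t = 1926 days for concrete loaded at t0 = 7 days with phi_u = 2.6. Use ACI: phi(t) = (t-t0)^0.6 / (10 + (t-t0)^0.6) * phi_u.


dt = 1926 - 7 = 1919
phi = 1919^0.6 / (10 + 1919^0.6) * 2.6
= 2.348

2.348


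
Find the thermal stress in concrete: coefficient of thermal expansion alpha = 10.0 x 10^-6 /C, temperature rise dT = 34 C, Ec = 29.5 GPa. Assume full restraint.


sigma = alpha * dT * Ec
= 10.0e-6 * 34 * 29.5 * 1000
= 10.03 MPa

10.03


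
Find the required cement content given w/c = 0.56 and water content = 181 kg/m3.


Cement = water / (w/c)
= 181 / 0.56
= 323.2 kg/m3

323.2


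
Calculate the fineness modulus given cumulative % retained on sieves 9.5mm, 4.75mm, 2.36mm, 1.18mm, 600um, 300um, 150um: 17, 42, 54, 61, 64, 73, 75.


FM = sum(cumulative % retained) / 100
= 386 / 100
= 3.86

3.86


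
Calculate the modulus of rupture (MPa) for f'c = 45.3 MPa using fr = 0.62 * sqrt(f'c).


fr = 0.62 * sqrt(45.3)
= 4.173 MPa

4.173


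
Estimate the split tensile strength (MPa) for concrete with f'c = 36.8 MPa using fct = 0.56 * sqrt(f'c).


fct = 0.56 * sqrt(36.8)
= 0.56 * 6.066
= 3.397 MPa

3.397


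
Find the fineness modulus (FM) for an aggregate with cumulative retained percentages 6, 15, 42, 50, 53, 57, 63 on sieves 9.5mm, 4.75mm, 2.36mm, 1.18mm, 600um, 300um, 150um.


FM = sum(cumulative % retained) / 100
= 286 / 100
= 2.86

2.86


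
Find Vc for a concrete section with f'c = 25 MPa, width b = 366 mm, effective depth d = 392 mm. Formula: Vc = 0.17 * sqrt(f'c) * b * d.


Vc = 0.17 * sqrt(25) * 366 * 392 / 1000
= 121.95 kN

121.95


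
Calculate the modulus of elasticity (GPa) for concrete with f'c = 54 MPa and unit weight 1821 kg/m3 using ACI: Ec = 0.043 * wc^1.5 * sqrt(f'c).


Ec = 0.043 * 1821^1.5 * sqrt(54) / 1000
= 24.55 GPa

24.55


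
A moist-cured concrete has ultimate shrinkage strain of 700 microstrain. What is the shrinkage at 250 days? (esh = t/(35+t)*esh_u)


esh(250) = 250 / (35 + 250) * 700
= 250 / 285 * 700
= 614.0 microstrain

614.0


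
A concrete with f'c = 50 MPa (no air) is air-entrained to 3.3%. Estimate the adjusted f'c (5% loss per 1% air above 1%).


Strength loss = (3.3 - 1) * 5 = 11.5%
f'c = 50 * (1 - 11.5/100)
= 44.25 MPa

44.25


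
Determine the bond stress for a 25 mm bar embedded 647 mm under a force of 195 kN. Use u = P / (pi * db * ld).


u = P / (pi * db * ld)
= 195 * 1000 / (pi * 25 * 647)
= 3.837 MPa

3.837


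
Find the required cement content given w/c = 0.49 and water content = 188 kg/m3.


Cement = water / (w/c)
= 188 / 0.49
= 383.7 kg/m3

383.7


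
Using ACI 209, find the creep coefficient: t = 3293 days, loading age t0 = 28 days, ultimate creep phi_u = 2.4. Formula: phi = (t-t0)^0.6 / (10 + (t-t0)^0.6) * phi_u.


dt = 3293 - 28 = 3265
phi = 3265^0.6 / (10 + 3265^0.6) * 2.4
= 2.227

2.227


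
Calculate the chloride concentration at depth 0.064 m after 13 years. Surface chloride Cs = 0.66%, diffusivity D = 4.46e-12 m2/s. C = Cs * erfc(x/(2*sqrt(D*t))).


t_seconds = 13 * 365.25 * 24 * 3600 = 410248800.0 s
arg = 0.064 / (2 * sqrt(4.46e-12 * 410248800.0))
= 0.7481
erfc(0.7481) = 0.2901
C = 0.66 * 0.2901 = 0.1914%

0.1914


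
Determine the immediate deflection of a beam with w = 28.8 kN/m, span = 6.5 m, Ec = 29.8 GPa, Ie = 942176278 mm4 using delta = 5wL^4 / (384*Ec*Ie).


Convert: L = 6.5 m = 6500 mm, Ec = 29.8 GPa = 29800 MPa
delta = 5 * 28.8 * 6500^4 / (384 * 29800 * 942176278)
= 23.84 mm

23.84


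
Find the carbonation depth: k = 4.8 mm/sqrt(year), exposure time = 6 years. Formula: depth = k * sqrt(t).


depth = k * sqrt(t)
= 4.8 * sqrt(6)
= 11.76 mm

11.76


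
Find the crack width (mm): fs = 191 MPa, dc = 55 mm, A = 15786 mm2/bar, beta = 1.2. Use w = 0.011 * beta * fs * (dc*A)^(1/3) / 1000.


w = 0.011 * beta * fs * (dc * A)^(1/3) / 1000
= 0.011 * 1.2 * 191 * (55 * 15786)^(1/3) / 1000
= 0.241 mm

0.241


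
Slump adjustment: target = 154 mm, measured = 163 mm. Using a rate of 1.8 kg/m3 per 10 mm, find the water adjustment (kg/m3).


Difference = 154 - 163 = -9 mm
Water adjustment = -9 * 1.8 / 10 = -1.6 kg/m3

-1.6


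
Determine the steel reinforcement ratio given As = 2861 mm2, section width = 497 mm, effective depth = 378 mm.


rho = As / (b * d)
= 2861 / (497 * 378)
= 0.0152

0.0152


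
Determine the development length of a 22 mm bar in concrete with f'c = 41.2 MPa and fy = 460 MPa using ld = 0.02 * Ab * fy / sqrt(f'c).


Ab = pi * 22^2 / 4 = 380.133 mm2
ld = 0.02 * 380.133 * 460 / sqrt(41.2)
= 544.8 mm

544.8


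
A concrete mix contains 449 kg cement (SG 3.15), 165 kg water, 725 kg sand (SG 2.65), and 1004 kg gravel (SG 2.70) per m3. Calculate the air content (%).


Vol cement = 449 / (3.15 * 1000) = 0.14254 m3
Vol water = 165 / 1000 = 0.165 m3
Vol sand = 725 / (2.65 * 1000) = 0.273585 m3
Vol gravel = 1004 / (2.70 * 1000) = 0.371852 m3
Total solid + water volume = 0.952976 m3
Air = (1 - 0.952976) * 100 = 4.7%

4.7


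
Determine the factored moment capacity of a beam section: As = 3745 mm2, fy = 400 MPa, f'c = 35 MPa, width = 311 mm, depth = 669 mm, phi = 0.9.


a = As * fy / (0.85 * f'c * b)
= 3745 * 400 / (0.85 * 35 * 311)
= 161.9066 mm
Mn = As * fy * (d - a/2) / 10^6
= 880.894 kN-m
phi*Mn = 0.9 * 880.894 = 792.8 kN-m

792.8


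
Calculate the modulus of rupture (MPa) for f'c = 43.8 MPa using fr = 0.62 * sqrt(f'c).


fr = 0.62 * sqrt(43.8)
= 4.103 MPa

4.103


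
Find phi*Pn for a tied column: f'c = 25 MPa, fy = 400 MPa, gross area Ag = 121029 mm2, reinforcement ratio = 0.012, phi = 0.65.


Ast = rho * Ag = 0.012 * 121029 = 1452.348 mm2
phi*Pn = 0.65 * 0.80 * (0.85 * 25 * (121029 - 1452.348) + 400 * 1452.348) / 1000
= 1623.41 kN

1623.41


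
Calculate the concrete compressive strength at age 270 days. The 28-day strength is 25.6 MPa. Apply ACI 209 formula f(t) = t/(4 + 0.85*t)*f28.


f(270) = 270 / (4 + 0.85 * 270) * 25.6
= 270 / 233.5 * 25.6
= 29.6 MPa

29.6


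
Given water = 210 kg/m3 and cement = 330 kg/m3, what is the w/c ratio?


w/c = water / cement
w/c = 210 / 330 = 0.636

0.636


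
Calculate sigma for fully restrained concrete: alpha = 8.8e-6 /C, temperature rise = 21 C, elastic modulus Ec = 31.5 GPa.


sigma = alpha * dT * Ec
= 8.8e-6 * 21 * 31.5 * 1000
= 5.821 MPa

5.821


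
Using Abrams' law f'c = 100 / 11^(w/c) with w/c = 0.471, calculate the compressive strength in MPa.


f'c = 100 / 11^0.471
= 100 / 3.094
= 32.32 MPa

32.32


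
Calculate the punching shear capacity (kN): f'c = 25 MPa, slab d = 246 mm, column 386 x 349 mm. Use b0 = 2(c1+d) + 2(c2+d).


b0 = 2*(386 + 246) + 2*(349 + 246) = 2454 mm
Vc = 0.33 * sqrt(25) * 2454 * 246 / 1000
= 996.08 kN

996.08


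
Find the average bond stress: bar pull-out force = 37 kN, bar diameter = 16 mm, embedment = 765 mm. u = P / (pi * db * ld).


u = P / (pi * db * ld)
= 37 * 1000 / (pi * 16 * 765)
= 0.962 MPa

0.962


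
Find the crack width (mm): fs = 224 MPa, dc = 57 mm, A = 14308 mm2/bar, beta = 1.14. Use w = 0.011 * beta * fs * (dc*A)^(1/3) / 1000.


w = 0.011 * beta * fs * (dc * A)^(1/3) / 1000
= 0.011 * 1.14 * 224 * (57 * 14308)^(1/3) / 1000
= 0.262 mm

0.262


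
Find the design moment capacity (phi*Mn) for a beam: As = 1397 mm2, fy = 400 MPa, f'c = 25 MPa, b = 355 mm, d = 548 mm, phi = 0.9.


a = As * fy / (0.85 * f'c * b)
= 1397 * 400 / (0.85 * 25 * 355)
= 74.0746 mm
Mn = As * fy * (d - a/2) / 10^6
= 285.526 kN-m
phi*Mn = 0.9 * 285.526 = 256.97 kN-m

256.97


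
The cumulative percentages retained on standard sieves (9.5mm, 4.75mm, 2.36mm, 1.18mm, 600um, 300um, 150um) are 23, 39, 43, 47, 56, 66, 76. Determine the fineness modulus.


FM = sum(cumulative % retained) / 100
= 350 / 100
= 3.5

3.5


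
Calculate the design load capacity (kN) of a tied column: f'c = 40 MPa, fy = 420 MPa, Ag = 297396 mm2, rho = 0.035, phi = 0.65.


Ast = rho * Ag = 0.035 * 297396 = 10408.86 mm2
phi*Pn = 0.65 * 0.80 * (0.85 * 40 * (297396 - 10408.86) + 420 * 10408.86) / 1000
= 7347.23 kN

7347.23


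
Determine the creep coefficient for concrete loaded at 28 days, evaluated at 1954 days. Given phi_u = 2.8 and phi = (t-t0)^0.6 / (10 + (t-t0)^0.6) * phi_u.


dt = 1954 - 28 = 1926
phi = 1926^0.6 / (10 + 1926^0.6) * 2.8
= 2.529

2.529


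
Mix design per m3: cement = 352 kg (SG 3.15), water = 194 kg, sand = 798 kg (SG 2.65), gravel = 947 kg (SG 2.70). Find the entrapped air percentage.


Vol cement = 352 / (3.15 * 1000) = 0.111746 m3
Vol water = 194 / 1000 = 0.194 m3
Vol sand = 798 / (2.65 * 1000) = 0.301132 m3
Vol gravel = 947 / (2.70 * 1000) = 0.350741 m3
Total solid + water volume = 0.957619 m3
Air = (1 - 0.957619) * 100 = 4.24%

4.24


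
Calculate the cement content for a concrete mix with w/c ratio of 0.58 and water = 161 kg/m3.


Cement = water / (w/c)
= 161 / 0.58
= 277.6 kg/m3

277.6


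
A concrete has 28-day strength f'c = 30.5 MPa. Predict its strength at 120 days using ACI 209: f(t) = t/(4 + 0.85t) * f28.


f(120) = 120 / (4 + 0.85 * 120) * 30.5
= 120 / 106.0 * 30.5
= 34.53 MPa

34.53


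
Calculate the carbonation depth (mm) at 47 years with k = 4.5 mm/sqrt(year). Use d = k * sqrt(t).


depth = k * sqrt(t)
= 4.5 * sqrt(47)
= 30.85 mm

30.85


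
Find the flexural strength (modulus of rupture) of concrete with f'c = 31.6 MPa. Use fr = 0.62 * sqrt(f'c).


fr = 0.62 * sqrt(31.6)
= 3.485 MPa

3.485


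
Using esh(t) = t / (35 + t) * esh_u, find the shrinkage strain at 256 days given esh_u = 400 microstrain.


esh(256) = 256 / (35 + 256) * 400
= 256 / 291 * 400
= 351.9 microstrain

351.9


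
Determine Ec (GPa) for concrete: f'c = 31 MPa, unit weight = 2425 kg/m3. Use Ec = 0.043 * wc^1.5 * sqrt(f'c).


Ec = 0.043 * 2425^1.5 * sqrt(31) / 1000
= 28.59 GPa

28.59


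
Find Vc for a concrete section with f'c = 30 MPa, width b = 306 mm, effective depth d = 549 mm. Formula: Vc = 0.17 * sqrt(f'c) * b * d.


Vc = 0.17 * sqrt(30) * 306 * 549 / 1000
= 156.42 kN

156.42


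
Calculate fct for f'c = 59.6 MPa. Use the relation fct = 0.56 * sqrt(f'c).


fct = 0.56 * sqrt(59.6)
= 0.56 * 7.72
= 4.323 MPa

4.323


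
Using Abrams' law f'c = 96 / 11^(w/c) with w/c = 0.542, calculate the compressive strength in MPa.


f'c = 96 / 11^0.542
= 96 / 3.668
= 26.17 MPa

26.17


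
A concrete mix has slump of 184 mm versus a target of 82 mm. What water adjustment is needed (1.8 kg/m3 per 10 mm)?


Difference = 82 - 184 = -102 mm
Water adjustment = -102 * 1.8 / 10 = -18.4 kg/m3

-18.4


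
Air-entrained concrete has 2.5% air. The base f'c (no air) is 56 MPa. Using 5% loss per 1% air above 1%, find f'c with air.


Strength loss = (2.5 - 1) * 5 = 7.5%
f'c = 56 * (1 - 7.5/100)
= 51.8 MPa

51.8


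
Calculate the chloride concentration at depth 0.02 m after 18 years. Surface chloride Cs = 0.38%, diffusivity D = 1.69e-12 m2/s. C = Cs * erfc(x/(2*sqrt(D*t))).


t_seconds = 18 * 365.25 * 24 * 3600 = 568036800.0 s
arg = 0.02 / (2 * sqrt(1.69e-12 * 568036800.0))
= 0.3228
erfc(0.3228) = 0.6481
C = 0.38 * 0.6481 = 0.2463%

0.2463


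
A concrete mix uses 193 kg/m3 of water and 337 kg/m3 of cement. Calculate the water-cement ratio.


w/c = water / cement
w/c = 193 / 337 = 0.573

0.573


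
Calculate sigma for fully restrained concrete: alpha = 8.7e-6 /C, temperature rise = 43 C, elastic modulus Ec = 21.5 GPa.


sigma = alpha * dT * Ec
= 8.7e-6 * 43 * 21.5 * 1000
= 8.043 MPa

8.043


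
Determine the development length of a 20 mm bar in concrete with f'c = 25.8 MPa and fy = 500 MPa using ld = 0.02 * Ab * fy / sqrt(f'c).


Ab = pi * 20^2 / 4 = 314.159 mm2
ld = 0.02 * 314.159 * 500 / sqrt(25.8)
= 618.5 mm

618.5


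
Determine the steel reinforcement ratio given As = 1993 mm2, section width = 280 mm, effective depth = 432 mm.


rho = As / (b * d)
= 1993 / (280 * 432)
= 0.0165

0.0165


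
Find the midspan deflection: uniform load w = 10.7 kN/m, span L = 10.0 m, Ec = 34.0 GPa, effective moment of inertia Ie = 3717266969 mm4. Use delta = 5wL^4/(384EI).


Convert: L = 10.0 m = 10000 mm, Ec = 34.0 GPa = 34000 MPa
delta = 5 * 10.7 * 10000^4 / (384 * 34000 * 3717266969)
= 11.02 mm

11.02


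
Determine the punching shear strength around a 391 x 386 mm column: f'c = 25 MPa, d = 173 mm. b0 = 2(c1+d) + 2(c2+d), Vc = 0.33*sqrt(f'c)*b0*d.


b0 = 2*(391 + 173) + 2*(386 + 173) = 2246 mm
Vc = 0.33 * sqrt(25) * 2246 * 173 / 1000
= 641.12 kN

641.12


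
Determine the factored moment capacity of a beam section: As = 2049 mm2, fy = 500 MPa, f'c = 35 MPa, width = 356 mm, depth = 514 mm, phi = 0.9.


a = As * fy / (0.85 * f'c * b)
= 2049 * 500 / (0.85 * 35 * 356)
= 96.7331 mm
Mn = As * fy * (d - a/2) / 10^6
= 477.0415 kN-m
phi*Mn = 0.9 * 477.0415 = 429.34 kN-m

429.34


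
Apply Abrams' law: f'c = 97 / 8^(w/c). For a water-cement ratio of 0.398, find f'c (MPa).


f'c = 97 / 8^0.398
= 97 / 2.288
= 42.4 MPa

42.4


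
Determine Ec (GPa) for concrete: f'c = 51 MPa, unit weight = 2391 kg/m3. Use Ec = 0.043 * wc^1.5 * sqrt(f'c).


Ec = 0.043 * 2391^1.5 * sqrt(51) / 1000
= 35.9 GPa

35.9


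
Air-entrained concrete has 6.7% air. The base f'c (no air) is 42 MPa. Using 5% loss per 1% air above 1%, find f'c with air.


Strength loss = (6.7 - 1) * 5 = 28.5%
f'c = 42 * (1 - 28.5/100)
= 30.03 MPa

30.03


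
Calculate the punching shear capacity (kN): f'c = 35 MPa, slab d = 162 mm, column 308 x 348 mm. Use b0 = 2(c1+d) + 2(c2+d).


b0 = 2*(308 + 162) + 2*(348 + 162) = 1960 mm
Vc = 0.33 * sqrt(35) * 1960 * 162 / 1000
= 619.9 kN

619.9


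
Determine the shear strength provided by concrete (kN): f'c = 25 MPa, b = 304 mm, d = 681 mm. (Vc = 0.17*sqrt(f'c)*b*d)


Vc = 0.17 * sqrt(25) * 304 * 681 / 1000
= 175.97 kN

175.97


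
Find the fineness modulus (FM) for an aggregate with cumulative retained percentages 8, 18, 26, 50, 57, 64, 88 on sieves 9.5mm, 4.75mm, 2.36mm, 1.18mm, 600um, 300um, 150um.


FM = sum(cumulative % retained) / 100
= 311 / 100
= 3.11

3.11


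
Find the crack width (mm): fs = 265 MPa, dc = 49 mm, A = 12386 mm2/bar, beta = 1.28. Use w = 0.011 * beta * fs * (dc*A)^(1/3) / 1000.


w = 0.011 * beta * fs * (dc * A)^(1/3) / 1000
= 0.011 * 1.28 * 265 * (49 * 12386)^(1/3) / 1000
= 0.316 mm

0.316


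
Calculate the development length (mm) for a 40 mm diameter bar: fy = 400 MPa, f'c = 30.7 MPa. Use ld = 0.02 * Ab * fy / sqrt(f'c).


Ab = pi * 40^2 / 4 = 1256.637 mm2
ld = 0.02 * 1256.637 * 400 / sqrt(30.7)
= 1814.4 mm

1814.4


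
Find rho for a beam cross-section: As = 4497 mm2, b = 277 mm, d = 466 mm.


rho = As / (b * d)
= 4497 / (277 * 466)
= 0.0348

0.0348


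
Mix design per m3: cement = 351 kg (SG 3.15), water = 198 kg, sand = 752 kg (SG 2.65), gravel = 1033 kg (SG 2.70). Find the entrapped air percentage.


Vol cement = 351 / (3.15 * 1000) = 0.111429 m3
Vol water = 198 / 1000 = 0.198 m3
Vol sand = 752 / (2.65 * 1000) = 0.283774 m3
Vol gravel = 1033 / (2.70 * 1000) = 0.382593 m3
Total solid + water volume = 0.975795 m3
Air = (1 - 0.975795) * 100 = 2.42%

2.42


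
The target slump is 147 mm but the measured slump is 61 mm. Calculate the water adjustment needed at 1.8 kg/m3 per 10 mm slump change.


Difference = 147 - 61 = 86 mm
Water adjustment = 86 * 1.8 / 10 = 15.5 kg/m3

15.5


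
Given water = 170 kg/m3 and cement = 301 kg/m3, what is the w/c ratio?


w/c = water / cement
w/c = 170 / 301 = 0.565

0.565


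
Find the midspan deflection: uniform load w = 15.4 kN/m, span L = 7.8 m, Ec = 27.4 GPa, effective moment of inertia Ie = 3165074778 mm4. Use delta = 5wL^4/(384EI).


Convert: L = 7.8 m = 7800 mm, Ec = 27.4 GPa = 27400 MPa
delta = 5 * 15.4 * 7800^4 / (384 * 27400 * 3165074778)
= 8.56 mm

8.56


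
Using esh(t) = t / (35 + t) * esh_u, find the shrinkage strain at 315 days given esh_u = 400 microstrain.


esh(315) = 315 / (35 + 315) * 400
= 315 / 350 * 400
= 360.0 microstrain

360.0


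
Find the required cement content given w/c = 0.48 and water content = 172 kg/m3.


Cement = water / (w/c)
= 172 / 0.48
= 358.3 kg/m3

358.3


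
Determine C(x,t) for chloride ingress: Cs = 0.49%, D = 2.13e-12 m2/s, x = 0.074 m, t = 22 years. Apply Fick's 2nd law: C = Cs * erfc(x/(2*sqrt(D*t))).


t_seconds = 22 * 365.25 * 24 * 3600 = 694267200.0 s
arg = 0.074 / (2 * sqrt(2.13e-12 * 694267200.0))
= 0.9622
erfc(0.9622) = 0.1736
C = 0.49 * 0.1736 = 0.0851%

0.0851


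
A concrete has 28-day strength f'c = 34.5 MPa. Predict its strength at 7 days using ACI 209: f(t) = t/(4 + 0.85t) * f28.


f(7) = 7 / (4 + 0.85 * 7) * 34.5
= 7 / 9.95 * 34.5
= 24.27 MPa

24.27


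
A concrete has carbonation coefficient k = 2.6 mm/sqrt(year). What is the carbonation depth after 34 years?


depth = k * sqrt(t)
= 2.6 * sqrt(34)
= 15.16 mm

15.16


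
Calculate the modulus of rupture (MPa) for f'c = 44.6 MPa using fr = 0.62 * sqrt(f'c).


fr = 0.62 * sqrt(44.6)
= 4.141 MPa

4.141


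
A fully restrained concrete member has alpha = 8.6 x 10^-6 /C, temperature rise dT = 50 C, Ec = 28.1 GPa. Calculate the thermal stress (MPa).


sigma = alpha * dT * Ec
= 8.6e-6 * 50 * 28.1 * 1000
= 12.083 MPa

12.083


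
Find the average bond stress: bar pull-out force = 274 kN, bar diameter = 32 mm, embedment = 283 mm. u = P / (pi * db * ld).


u = P / (pi * db * ld)
= 274 * 1000 / (pi * 32 * 283)
= 9.631 MPa

9.631


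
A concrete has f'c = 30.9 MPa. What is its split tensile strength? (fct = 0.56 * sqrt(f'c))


fct = 0.56 * sqrt(30.9)
= 0.56 * 5.559
= 3.113 MPa

3.113


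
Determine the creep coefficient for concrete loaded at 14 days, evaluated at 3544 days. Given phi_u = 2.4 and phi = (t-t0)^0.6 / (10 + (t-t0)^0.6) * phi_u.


dt = 3544 - 14 = 3530
phi = 3530^0.6 / (10 + 3530^0.6) * 2.4
= 2.234

2.234


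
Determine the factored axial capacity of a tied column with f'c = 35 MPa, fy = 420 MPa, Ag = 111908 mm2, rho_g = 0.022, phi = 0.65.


Ast = rho * Ag = 0.022 * 111908 = 2461.976 mm2
phi*Pn = 0.65 * 0.80 * (0.85 * 35 * (111908 - 2461.976) + 420 * 2461.976) / 1000
= 2230.83 kN

2230.83


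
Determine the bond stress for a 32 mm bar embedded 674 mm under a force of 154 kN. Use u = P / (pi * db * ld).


u = P / (pi * db * ld)
= 154 * 1000 / (pi * 32 * 674)
= 2.273 MPa

2.273


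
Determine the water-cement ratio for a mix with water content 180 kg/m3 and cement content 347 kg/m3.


w/c = water / cement
w/c = 180 / 347 = 0.519

0.519


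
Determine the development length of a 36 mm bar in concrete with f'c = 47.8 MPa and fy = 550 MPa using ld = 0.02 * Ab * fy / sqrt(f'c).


Ab = pi * 36^2 / 4 = 1017.876 mm2
ld = 0.02 * 1017.876 * 550 / sqrt(47.8)
= 1619.5 mm

1619.5


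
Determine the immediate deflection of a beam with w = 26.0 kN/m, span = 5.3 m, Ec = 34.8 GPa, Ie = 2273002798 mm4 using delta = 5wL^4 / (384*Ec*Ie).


Convert: L = 5.3 m = 5300 mm, Ec = 34.8 GPa = 34800 MPa
delta = 5 * 26.0 * 5300^4 / (384 * 34800 * 2273002798)
= 3.38 mm

3.38


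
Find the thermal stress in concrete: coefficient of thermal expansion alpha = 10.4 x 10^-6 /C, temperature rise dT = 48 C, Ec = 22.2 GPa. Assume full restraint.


sigma = alpha * dT * Ec
= 10.4e-6 * 48 * 22.2 * 1000
= 11.082 MPa

11.082


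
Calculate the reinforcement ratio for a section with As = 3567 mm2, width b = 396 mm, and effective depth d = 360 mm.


rho = As / (b * d)
= 3567 / (396 * 360)
= 0.025

0.025


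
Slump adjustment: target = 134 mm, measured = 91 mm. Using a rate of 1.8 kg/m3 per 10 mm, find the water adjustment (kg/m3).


Difference = 134 - 91 = 43 mm
Water adjustment = 43 * 1.8 / 10 = 7.7 kg/m3

7.7


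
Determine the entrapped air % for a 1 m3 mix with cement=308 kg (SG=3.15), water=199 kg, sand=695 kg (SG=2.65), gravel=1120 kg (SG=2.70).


Vol cement = 308 / (3.15 * 1000) = 0.097778 m3
Vol water = 199 / 1000 = 0.199 m3
Vol sand = 695 / (2.65 * 1000) = 0.262264 m3
Vol gravel = 1120 / (2.70 * 1000) = 0.414815 m3
Total solid + water volume = 0.973857 m3
Air = (1 - 0.973857) * 100 = 2.61%

2.61


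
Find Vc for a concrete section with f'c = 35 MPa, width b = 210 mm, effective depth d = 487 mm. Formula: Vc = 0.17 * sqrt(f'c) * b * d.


Vc = 0.17 * sqrt(35) * 210 * 487 / 1000
= 102.86 kN

102.86


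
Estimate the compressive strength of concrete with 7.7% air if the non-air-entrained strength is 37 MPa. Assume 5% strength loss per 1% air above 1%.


Strength loss = (7.7 - 1) * 5 = 33.5%
f'c = 37 * (1 - 33.5/100)
= 24.61 MPa

24.61


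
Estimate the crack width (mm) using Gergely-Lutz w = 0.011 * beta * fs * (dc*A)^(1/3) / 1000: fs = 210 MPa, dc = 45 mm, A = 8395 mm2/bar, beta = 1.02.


w = 0.011 * beta * fs * (dc * A)^(1/3) / 1000
= 0.011 * 1.02 * 210 * (45 * 8395)^(1/3) / 1000
= 0.17 mm

0.17


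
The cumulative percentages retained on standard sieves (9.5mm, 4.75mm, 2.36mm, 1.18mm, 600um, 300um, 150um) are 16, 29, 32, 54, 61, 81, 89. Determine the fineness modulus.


FM = sum(cumulative % retained) / 100
= 362 / 100
= 3.62

3.62


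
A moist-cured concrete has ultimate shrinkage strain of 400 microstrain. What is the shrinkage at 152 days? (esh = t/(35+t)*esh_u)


esh(152) = 152 / (35 + 152) * 400
= 152 / 187 * 400
= 325.1 microstrain

325.1


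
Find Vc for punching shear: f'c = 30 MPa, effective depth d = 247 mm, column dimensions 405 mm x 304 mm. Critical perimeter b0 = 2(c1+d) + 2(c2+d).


b0 = 2*(405 + 247) + 2*(304 + 247) = 2406 mm
Vc = 0.33 * sqrt(30) * 2406 * 247 / 1000
= 1074.16 kN

1074.16


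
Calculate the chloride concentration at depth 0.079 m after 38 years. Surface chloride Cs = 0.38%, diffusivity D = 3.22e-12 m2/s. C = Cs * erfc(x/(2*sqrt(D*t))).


t_seconds = 38 * 365.25 * 24 * 3600 = 1199188800.0 s
arg = 0.079 / (2 * sqrt(3.22e-12 * 1199188800.0))
= 0.6357
erfc(0.6357) = 0.3687
C = 0.38 * 0.3687 = 0.1401%

0.1401


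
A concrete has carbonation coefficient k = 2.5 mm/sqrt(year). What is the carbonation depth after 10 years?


depth = k * sqrt(t)
= 2.5 * sqrt(10)
= 7.91 mm

7.91


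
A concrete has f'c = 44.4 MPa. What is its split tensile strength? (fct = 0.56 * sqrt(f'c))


fct = 0.56 * sqrt(44.4)
= 0.56 * 6.663
= 3.731 MPa

3.731


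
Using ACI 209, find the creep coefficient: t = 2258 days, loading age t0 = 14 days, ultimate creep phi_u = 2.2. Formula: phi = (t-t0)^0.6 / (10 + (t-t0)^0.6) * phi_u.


dt = 2258 - 14 = 2244
phi = 2244^0.6 / (10 + 2244^0.6) * 2.2
= 2.004

2.004


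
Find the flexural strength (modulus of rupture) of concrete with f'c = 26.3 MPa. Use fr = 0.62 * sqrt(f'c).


fr = 0.62 * sqrt(26.3)
= 3.18 MPa

3.18


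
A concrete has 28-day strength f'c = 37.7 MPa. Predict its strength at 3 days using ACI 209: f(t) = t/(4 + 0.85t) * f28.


f(3) = 3 / (4 + 0.85 * 3) * 37.7
= 3 / 6.55 * 37.7
= 17.27 MPa

17.27


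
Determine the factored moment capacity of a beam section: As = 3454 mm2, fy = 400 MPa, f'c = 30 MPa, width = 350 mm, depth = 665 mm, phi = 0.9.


a = As * fy / (0.85 * f'c * b)
= 3454 * 400 / (0.85 * 30 * 350)
= 154.8011 mm
Mn = As * fy * (d - a/2) / 10^6
= 811.8274 kN-m
phi*Mn = 0.9 * 811.8274 = 730.64 kN-m

730.64


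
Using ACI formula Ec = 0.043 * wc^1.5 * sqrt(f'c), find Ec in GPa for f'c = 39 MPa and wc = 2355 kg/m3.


Ec = 0.043 * 2355^1.5 * sqrt(39) / 1000
= 30.69 GPa

30.69


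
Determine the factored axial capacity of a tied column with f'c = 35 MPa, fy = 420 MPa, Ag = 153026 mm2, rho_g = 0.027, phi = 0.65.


Ast = rho * Ag = 0.027 * 153026 = 4131.702 mm2
phi*Pn = 0.65 * 0.80 * (0.85 * 35 * (153026 - 4131.702) + 420 * 4131.702) / 1000
= 3205.76 kN

3205.76
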